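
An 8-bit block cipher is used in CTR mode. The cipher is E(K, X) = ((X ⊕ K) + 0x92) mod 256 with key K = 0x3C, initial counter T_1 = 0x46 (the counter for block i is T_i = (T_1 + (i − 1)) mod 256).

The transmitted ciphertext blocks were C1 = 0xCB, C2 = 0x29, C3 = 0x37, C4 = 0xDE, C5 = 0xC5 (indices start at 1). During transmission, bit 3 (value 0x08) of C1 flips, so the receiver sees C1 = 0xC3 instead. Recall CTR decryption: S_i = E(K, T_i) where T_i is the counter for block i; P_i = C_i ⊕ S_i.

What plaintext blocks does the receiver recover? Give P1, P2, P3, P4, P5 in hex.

P1 = 0xCF, P2 = 0x24, P3 = 0x31, P4 = 0xD9, P5 = 0xCD

Only C1 changed, to 0xC3. In CTR, a change in C_i flips the same bit in P_i only; the keystream is unaffected. Decrypting the received ciphertext:
P1: T = 0x46, S = E(K, T) = 0x0C; 0xC3 ⊕ 0x0C = 0xCF.
P2: T = 0x47, S = E(K, T) = 0x0D; 0x29 ⊕ 0x0D = 0x24.
P3: T = 0x48, S = E(K, T) = 0x06; 0x37 ⊕ 0x06 = 0x31.
P4: T = 0x49, S = E(K, T) = 0x07; 0xDE ⊕ 0x07 = 0xD9.
P5: T = 0x4A, S = E(K, T) = 0x08; 0xC5 ⊕ 0x08 = 0xCD.
Blocks that differ from the original plaintext: P1.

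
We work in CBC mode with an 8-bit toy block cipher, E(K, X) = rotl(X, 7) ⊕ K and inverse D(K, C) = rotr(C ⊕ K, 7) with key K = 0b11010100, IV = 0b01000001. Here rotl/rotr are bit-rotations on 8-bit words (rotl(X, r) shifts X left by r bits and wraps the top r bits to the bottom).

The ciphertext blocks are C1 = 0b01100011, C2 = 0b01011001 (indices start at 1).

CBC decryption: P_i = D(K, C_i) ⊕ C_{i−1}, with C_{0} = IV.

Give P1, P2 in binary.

P1 = 0b00101110, P2 = 0b01111000

P1: D(K, 0b01100011) = 0b01101111; 0b01101111 ⊕ 0b01000001 = 0b00101110.
P2: D(K, 0b01011001) = 0b00011011; 0b00011011 ⊕ 0b01100011 = 0b01111000.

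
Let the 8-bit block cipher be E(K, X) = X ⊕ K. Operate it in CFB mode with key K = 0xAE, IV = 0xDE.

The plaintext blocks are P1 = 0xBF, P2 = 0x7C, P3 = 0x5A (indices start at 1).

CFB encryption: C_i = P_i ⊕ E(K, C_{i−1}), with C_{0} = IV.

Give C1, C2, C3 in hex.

C1 = 0xCF, C2 = 0x1D, C3 = 0xE9

C1: E(K, 0xDE) = 0x70; 0xBF ⊕ 0x70 = 0xCF.
C2: E(K, 0xCF) = 0x61; 0x7C ⊕ 0x61 = 0x1D.
C3: E(K, 0x1D) = 0xB3; 0x5A ⊕ 0xB3 = 0xE9.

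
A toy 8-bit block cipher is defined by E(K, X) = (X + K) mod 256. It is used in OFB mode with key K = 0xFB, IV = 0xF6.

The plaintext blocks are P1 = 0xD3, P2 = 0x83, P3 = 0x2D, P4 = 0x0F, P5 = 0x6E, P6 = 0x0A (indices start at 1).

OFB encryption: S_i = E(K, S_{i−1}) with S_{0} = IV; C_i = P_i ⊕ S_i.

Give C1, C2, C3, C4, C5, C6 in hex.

C1: S = E(K, 0xF6) = 0xF1; 0xD3 ⊕ 0xF1 = 0x22.
C2: S = E(K, 0xF1) = 0xEC; 0x83 ⊕ 0xEC = 0x6F.
C3: S = E(K, 0xEC) = 0xE7; 0x2D ⊕ 0xE7 = 0xCA.
C4: S = E(K, 0xE7) = 0xE2; 0x0F ⊕ 0xE2 = 0xED.
C5: S = E(K, 0xE2) = 0xDD; 0x6E ⊕ 0xDD = 0xB3.
C6: S = E(K, 0xDD) = 0xD8; 0x0A ⊕ 0xD8 = 0xD2.

C1 = 0x22, C2 = 0x6F, C3 = 0xCA, C4 = 0xED, C5 = 0xB3, C6 = 0xD2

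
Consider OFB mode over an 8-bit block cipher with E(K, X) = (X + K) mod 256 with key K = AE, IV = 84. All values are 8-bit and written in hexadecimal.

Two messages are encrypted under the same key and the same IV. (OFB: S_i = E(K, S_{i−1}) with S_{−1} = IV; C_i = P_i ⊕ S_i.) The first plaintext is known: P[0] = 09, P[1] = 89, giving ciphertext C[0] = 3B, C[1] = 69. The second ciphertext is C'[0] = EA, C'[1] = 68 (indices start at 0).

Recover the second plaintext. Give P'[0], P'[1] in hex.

P'[0] = D8, P'[1] = 88

In OFB with a reused IV, both messages share the same keystream S_i, so C_i ⊕ C'_i = P_i ⊕ P'_i and thus P'_i = P_i ⊕ C_i ⊕ C'_i.
P'[0]: 09 ⊕ 3B ⊕ EA = D8.
P'[1]: 89 ⊕ 69 ⊕ 68 = 88.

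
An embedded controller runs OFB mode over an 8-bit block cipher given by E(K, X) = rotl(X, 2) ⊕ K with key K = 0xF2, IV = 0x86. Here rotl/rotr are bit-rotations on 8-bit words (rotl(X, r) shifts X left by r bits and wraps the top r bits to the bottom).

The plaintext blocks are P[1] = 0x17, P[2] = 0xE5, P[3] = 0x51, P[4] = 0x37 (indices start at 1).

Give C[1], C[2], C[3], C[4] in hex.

C[1] = 0xFF, C[2] = 0xB4, C[3] = 0xE6, C[4] = 0x1B

OFB encryption: S_i = E(K, S_{i−1}) with S_{0} = IV; C_i = P_i ⊕ S_i.
C[1]: S = E(K, 0x86) = 0xE8; 0x17 ⊕ 0xE8 = 0xFF.
C[2]: S = E(K, 0xE8) = 0x51; 0xE5 ⊕ 0x51 = 0xB4.
C[3]: S = E(K, 0x51) = 0xB7; 0x51 ⊕ 0xB7 = 0xE6.
C[4]: S = E(K, 0xB7) = 0x2C; 0x37 ⊕ 0x2C = 0x1B.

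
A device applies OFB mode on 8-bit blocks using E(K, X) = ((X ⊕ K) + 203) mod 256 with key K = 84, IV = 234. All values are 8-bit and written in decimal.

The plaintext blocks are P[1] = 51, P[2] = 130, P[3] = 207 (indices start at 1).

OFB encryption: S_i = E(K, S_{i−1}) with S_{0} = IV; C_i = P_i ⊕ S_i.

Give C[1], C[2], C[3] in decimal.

C[1] = 186, C[2] = 42, C[3] = 8

C[1]: S = E(K, 234) = 137; 51 ⊕ 137 = 186.
C[2]: S = E(K, 137) = 168; 130 ⊕ 168 = 42.
C[3]: S = E(K, 168) = 199; 207 ⊕ 199 = 8.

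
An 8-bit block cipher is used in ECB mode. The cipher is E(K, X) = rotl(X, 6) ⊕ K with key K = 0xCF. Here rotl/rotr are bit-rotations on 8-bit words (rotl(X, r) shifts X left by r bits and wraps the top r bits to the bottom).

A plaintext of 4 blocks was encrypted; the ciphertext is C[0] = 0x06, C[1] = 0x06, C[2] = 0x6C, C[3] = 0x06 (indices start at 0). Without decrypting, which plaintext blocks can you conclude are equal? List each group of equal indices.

ECB encrypts each block independently with the same key, so equal ciphertext blocks imply equal plaintext blocks.
C[0] = C[1] = C[3] = 0x06, so P[0] = P[1] = P[3].

P[0] = P[1] = P[3]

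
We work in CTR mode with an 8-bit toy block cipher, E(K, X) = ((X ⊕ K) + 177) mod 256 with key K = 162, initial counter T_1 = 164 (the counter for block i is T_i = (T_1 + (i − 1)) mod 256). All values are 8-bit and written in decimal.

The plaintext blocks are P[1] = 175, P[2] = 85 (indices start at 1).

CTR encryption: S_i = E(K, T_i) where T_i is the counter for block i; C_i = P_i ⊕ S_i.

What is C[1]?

C[1]: T = 164, S = E(K, T) = 183; 175 ⊕ 183 = 24.

C[1] = 24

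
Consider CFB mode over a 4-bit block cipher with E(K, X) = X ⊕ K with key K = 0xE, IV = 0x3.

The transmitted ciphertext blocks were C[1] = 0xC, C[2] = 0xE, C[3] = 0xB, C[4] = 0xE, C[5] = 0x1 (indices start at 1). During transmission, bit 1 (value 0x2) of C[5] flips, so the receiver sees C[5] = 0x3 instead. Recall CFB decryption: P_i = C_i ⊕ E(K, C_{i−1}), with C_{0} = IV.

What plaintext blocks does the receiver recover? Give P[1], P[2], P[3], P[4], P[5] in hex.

P[1] = 0x1, P[2] = 0xC, P[3] = 0xB, P[4] = 0xB, P[5] = 0x3

Only C[5] changed, to 0x3. In CFB, a change in C_i flips the same bit in P_i and garbles P_{i+1}. Decrypting the received ciphertext:
P[1]: E(K, 0x3) = 0xD; 0xC ⊕ 0xD = 0x1.
P[2]: E(K, 0xC) = 0x2; 0xE ⊕ 0x2 = 0xC.
P[3]: E(K, 0xE) = 0x0; 0xB ⊕ 0x0 = 0xB.
P[4]: E(K, 0xB) = 0x5; 0xE ⊕ 0x5 = 0xB.
P[5]: E(K, 0xE) = 0x0; 0x3 ⊕ 0x0 = 0x3.
Blocks that differ from the original plaintext: P[5].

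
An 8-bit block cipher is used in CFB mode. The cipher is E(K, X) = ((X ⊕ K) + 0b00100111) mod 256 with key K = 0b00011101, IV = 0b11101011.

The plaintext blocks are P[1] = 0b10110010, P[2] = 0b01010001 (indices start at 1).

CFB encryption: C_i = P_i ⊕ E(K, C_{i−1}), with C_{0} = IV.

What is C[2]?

C[1]: E(K, 0b11101011) = 0b00011101; 0b10110010 ⊕ 0b00011101 = 0b10101111.
C[2]: E(K, 0b10101111) = 0b11011001; 0b01010001 ⊕ 0b11011001 = 0b10001000.

C[2] = 0b10001000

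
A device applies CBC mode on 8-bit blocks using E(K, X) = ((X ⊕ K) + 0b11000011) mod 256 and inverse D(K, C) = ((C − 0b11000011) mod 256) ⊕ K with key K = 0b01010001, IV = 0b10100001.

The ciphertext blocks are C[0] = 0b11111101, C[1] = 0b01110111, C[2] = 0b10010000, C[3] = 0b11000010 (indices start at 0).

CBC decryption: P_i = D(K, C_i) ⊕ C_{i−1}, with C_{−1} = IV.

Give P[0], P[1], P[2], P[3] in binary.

P[0] = 0b11001010, P[1] = 0b00011000, P[2] = 0b11101011, P[3] = 0b00111110

P[0]: D(K, 0b11111101) = 0b01101011; 0b01101011 ⊕ 0b10100001 = 0b11001010.
P[1]: D(K, 0b01110111) = 0b11100101; 0b11100101 ⊕ 0b11111101 = 0b00011000.
P[2]: D(K, 0b10010000) = 0b10011100; 0b10011100 ⊕ 0b01110111 = 0b11101011.
P[3]: D(K, 0b11000010) = 0b10101110; 0b10101110 ⊕ 0b10010000 = 0b00111110.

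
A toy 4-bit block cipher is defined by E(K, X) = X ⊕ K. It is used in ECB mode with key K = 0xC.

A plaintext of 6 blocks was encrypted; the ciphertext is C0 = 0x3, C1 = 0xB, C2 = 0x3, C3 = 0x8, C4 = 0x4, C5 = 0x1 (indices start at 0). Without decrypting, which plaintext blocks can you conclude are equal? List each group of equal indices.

P0 = P2

ECB encrypts each block independently with the same key, so equal ciphertext blocks imply equal plaintext blocks.
C0 = C2 = 0x3, so P0 = P2.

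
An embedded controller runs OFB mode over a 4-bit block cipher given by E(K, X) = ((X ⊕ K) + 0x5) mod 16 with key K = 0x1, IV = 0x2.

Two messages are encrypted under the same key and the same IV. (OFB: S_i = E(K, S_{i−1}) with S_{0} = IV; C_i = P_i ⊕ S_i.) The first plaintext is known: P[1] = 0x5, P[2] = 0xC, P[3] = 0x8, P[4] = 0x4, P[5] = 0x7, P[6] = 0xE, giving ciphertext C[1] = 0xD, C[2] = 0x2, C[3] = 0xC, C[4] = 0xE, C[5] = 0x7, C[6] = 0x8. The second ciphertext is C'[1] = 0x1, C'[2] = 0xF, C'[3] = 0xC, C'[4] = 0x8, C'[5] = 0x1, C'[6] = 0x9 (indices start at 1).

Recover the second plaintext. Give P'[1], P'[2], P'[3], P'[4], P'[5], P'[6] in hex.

P'[1] = 0x9, P'[2] = 0x1, P'[3] = 0x8, P'[4] = 0x2, P'[5] = 0x1, P'[6] = 0xF

In OFB with a reused IV, both messages share the same keystream S_i, so C_i ⊕ C'_i = P_i ⊕ P'_i and thus P'_i = P_i ⊕ C_i ⊕ C'_i.
P'[1]: 0x5 ⊕ 0xD ⊕ 0x1 = 0x9.
P'[2]: 0xC ⊕ 0x2 ⊕ 0xF = 0x1.
P'[3]: 0x8 ⊕ 0xC ⊕ 0xC = 0x8.
P'[4]: 0x4 ⊕ 0xE ⊕ 0x8 = 0x2.
P'[5]: 0x7 ⊕ 0x7 ⊕ 0x1 = 0x1.
P'[6]: 0xE ⊕ 0x8 ⊕ 0x9 = 0xF.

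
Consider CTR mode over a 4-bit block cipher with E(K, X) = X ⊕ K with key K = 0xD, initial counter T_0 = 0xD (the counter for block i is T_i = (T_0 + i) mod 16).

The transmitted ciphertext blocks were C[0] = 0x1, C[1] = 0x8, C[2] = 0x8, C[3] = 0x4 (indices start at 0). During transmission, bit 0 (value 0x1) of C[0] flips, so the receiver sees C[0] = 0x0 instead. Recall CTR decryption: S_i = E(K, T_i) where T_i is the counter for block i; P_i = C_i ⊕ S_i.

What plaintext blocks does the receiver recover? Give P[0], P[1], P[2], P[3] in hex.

Only C[0] changed, to 0x0. In CTR, a change in C_i flips the same bit in P_i only; the keystream is unaffected. Decrypting the received ciphertext:
P[0]: T = 0xD, S = E(K, T) = 0x0; 0x0 ⊕ 0x0 = 0x0.
P[1]: T = 0xE, S = E(K, T) = 0x3; 0x8 ⊕ 0x3 = 0xB.
P[2]: T = 0xF, S = E(K, T) = 0x2; 0x8 ⊕ 0x2 = 0xA.
P[3]: T = 0x0, S = E(K, T) = 0xD; 0x4 ⊕ 0xD = 0x9.
Blocks that differ from the original plaintext: P[0].

P[0] = 0x0, P[1] = 0xB, P[2] = 0xA, P[3] = 0x9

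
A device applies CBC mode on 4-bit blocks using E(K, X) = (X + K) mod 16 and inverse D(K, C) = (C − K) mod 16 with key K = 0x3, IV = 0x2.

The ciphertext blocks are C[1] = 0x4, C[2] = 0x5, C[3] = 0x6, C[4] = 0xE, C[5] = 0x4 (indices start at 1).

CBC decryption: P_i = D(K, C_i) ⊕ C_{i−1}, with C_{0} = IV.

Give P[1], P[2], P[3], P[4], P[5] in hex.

P[1] = 0x3, P[2] = 0x6, P[3] = 0x6, P[4] = 0xD, P[5] = 0xF

P[1]: D(K, 0x4) = 0x1; 0x1 ⊕ 0x2 = 0x3.
P[2]: D(K, 0x5) = 0x2; 0x2 ⊕ 0x4 = 0x6.
P[3]: D(K, 0x6) = 0x3; 0x3 ⊕ 0x5 = 0x6.
P[4]: D(K, 0xE) = 0xB; 0xB ⊕ 0x6 = 0xD.
P[5]: D(K, 0x4) = 0x1; 0x1 ⊕ 0xE = 0xF.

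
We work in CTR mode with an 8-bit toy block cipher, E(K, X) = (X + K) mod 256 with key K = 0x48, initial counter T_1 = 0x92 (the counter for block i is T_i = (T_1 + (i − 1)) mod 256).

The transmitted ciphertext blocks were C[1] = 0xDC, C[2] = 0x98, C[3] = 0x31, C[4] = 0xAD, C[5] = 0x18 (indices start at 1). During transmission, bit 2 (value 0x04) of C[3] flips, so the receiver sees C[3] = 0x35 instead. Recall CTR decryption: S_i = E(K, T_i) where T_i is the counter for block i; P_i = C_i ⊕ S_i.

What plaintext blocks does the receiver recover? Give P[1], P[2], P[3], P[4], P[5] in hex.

Only C[3] changed, to 0x35. In CTR, a change in C_i flips the same bit in P_i only; the keystream is unaffected. Decrypting the received ciphertext:
P[1]: T = 0x92, S = E(K, T) = 0xDA; 0xDC ⊕ 0xDA = 0x06.
P[2]: T = 0x93, S = E(K, T) = 0xDB; 0x98 ⊕ 0xDB = 0x43.
P[3]: T = 0x94, S = E(K, T) = 0xDC; 0x35 ⊕ 0xDC = 0xE9.
P[4]: T = 0x95, S = E(K, T) = 0xDD; 0xAD ⊕ 0xDD = 0x70.
P[5]: T = 0x96, S = E(K, T) = 0xDE; 0x18 ⊕ 0xDE = 0xC6.
Blocks that differ from the original plaintext: P[3].

P[1] = 0x06, P[2] = 0x43, P[3] = 0xE9, P[4] = 0x70, P[5] = 0xC6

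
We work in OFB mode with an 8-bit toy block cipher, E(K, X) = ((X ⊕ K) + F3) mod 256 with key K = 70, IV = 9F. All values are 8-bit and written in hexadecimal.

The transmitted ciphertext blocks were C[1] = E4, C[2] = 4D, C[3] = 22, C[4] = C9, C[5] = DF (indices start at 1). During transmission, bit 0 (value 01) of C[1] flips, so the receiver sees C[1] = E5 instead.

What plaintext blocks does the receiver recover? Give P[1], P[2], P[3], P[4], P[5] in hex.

OFB decryption: S_i = E(K, S_{i−1}) with S_{0} = IV; P_i = C_i ⊕ S_i.
Only C[1] changed, to E5. In OFB, a change in C_i flips the same bit in P_i only; the keystream is unaffected. Decrypting the received ciphertext:
P[1]: S = E(K, 9F) = E2; E5 ⊕ E2 = 07.
P[2]: S = E(K, E2) = 85; 4D ⊕ 85 = C8.
P[3]: S = E(K, 85) = E8; 22 ⊕ E8 = CA.
P[4]: S = E(K, E8) = 8B; C9 ⊕ 8B = 42.
P[5]: S = E(K, 8B) = EE; DF ⊕ EE = 31.
Blocks that differ from the original plaintext: P[1].

P[1] = 07, P[2] = C8, P[3] = CA, P[4] = 42, P[5] = 31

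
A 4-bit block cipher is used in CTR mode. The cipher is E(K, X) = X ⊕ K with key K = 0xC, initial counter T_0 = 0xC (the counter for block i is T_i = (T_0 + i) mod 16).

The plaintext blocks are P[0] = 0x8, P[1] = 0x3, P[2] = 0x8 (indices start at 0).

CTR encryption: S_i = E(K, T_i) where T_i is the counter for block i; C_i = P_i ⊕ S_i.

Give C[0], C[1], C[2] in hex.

C[0]: T = 0xC, S = E(K, T) = 0x0; 0x8 ⊕ 0x0 = 0x8.
C[1]: T = 0xD, S = E(K, T) = 0x1; 0x3 ⊕ 0x1 = 0x2.
C[2]: T = 0xE, S = E(K, T) = 0x2; 0x8 ⊕ 0x2 = 0xA.

C[0] = 0x8, C[1] = 0x2, C[2] = 0xA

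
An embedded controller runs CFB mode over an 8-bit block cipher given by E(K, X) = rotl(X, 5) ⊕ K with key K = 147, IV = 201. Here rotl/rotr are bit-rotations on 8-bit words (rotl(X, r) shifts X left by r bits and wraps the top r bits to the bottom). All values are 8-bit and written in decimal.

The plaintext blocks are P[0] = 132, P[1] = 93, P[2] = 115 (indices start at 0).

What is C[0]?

CFB encryption: C_i = P_i ⊕ E(K, C_{i−1}), with C_{−1} = IV.
C[0]: E(K, 201) = 170; 132 ⊕ 170 = 46.

C[0] = 46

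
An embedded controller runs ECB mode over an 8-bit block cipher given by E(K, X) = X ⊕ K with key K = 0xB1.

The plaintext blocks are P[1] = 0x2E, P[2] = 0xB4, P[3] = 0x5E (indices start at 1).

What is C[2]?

C[2] = 0x05

ECB encryption: C_i = E(K, P_i).
C[2]: E(K, 0xB4) = 0x05.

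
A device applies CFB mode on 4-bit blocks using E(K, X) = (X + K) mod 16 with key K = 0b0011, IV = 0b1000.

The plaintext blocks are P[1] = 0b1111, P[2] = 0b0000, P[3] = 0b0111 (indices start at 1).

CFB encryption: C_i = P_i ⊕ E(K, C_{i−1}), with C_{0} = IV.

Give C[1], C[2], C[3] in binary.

C[1] = 0b0100, C[2] = 0b0111, C[3] = 0b1101

C[1]: E(K, 0b1000) = 0b1011; 0b1111 ⊕ 0b1011 = 0b0100.
C[2]: E(K, 0b0100) = 0b0111; 0b0000 ⊕ 0b0111 = 0b0111.
C[3]: E(K, 0b0111) = 0b1010; 0b0111 ⊕ 0b1010 = 0b1101.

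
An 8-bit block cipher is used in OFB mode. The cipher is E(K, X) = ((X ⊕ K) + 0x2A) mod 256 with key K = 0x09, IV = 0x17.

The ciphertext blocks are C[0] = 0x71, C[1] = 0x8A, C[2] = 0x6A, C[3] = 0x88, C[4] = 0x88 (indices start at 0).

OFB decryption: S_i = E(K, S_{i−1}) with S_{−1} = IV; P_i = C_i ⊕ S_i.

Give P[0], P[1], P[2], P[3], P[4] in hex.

P[0] = 0x39, P[1] = 0xE1, P[2] = 0xE6, P[3] = 0x27, P[4] = 0x58

P[0]: S = E(K, 0x17) = 0x48; 0x71 ⊕ 0x48 = 0x39.
P[1]: S = E(K, 0x48) = 0x6B; 0x8A ⊕ 0x6B = 0xE1.
P[2]: S = E(K, 0x6B) = 0x8C; 0x6A ⊕ 0x8C = 0xE6.
P[3]: S = E(K, 0x8C) = 0xAF; 0x88 ⊕ 0xAF = 0x27.
P[4]: S = E(K, 0xAF) = 0xD0; 0x88 ⊕ 0xD0 = 0x58.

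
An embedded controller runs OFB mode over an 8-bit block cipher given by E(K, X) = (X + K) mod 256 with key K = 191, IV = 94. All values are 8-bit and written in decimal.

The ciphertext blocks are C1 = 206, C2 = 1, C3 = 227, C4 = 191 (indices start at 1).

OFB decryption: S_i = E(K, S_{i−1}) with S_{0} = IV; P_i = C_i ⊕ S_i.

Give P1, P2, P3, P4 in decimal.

P1: S = E(K, 94) = 29; 206 ⊕ 29 = 211.
P2: S = E(K, 29) = 220; 1 ⊕ 220 = 221.
P3: S = E(K, 220) = 155; 227 ⊕ 155 = 120.
P4: S = E(K, 155) = 90; 191 ⊕ 90 = 229.

P1 = 211, P2 = 221, P3 = 120, P4 = 229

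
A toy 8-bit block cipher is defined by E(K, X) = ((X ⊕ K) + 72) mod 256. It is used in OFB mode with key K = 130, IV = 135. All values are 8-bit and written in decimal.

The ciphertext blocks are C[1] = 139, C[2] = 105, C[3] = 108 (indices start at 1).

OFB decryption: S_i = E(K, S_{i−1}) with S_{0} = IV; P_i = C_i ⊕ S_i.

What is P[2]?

P[2] = 126

P[1]: S = E(K, 135) = 77; 139 ⊕ 77 = 198.
P[2]: S = E(K, 77) = 23; 105 ⊕ 23 = 126.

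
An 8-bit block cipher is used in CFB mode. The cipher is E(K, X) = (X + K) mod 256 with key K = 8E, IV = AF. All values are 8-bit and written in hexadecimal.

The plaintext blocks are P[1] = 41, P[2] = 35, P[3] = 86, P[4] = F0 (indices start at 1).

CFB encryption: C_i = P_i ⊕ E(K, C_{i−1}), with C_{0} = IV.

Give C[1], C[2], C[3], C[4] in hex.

C[1] = 7C, C[2] = 3F, C[3] = 4B, C[4] = 29

C[1]: E(K, AF) = 3D; 41 ⊕ 3D = 7C.
C[2]: E(K, 7C) = 0A; 35 ⊕ 0A = 3F.
C[3]: E(K, 3F) = CD; 86 ⊕ CD = 4B.
C[4]: E(K, 4B) = D9; F0 ⊕ D9 = 29.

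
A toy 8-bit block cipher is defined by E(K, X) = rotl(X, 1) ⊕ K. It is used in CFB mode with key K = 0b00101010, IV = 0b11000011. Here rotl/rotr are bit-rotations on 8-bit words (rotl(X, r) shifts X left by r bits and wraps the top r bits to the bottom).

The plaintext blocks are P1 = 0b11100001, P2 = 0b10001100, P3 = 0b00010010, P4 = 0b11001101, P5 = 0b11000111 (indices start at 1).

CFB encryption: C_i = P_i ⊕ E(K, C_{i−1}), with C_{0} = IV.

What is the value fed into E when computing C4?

C1: E(K, 0b11000011) = 0b10101101; 0b11100001 ⊕ 0b10101101 = 0b01001100.
C2: E(K, 0b01001100) = 0b10110010; 0b10001100 ⊕ 0b10110010 = 0b00111110.
C3: E(K, 0b00111110) = 0b01010110; 0b00010010 ⊕ 0b01010110 = 0b01000100.
C4: E(K, 0b01000100) = 0b10100010; 0b11001101 ⊕ 0b10100010 = 0b01101111.
So the input to E for block 4 is 0b01000100.

0b01000100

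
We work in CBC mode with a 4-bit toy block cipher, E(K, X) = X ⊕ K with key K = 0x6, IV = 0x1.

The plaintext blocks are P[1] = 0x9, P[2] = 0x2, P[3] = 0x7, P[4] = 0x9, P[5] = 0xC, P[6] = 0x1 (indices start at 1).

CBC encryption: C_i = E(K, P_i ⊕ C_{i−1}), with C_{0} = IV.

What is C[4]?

C[1]: P[1] ⊕ 0x1 = 0x8; E(K, 0x8) = 0xE.
C[2]: P[2] ⊕ 0xE = 0xC; E(K, 0xC) = 0xA.
C[3]: P[3] ⊕ 0xA = 0xD; E(K, 0xD) = 0xB.
C[4]: P[4] ⊕ 0xB = 0x2; E(K, 0x2) = 0x4.

C[4] = 0x4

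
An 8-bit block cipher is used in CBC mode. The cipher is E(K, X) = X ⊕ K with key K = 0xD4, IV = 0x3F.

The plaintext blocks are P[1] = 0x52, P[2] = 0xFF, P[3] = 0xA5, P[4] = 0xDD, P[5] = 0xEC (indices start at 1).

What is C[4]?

C[4] = 0xEA

CBC encryption: C_i = E(K, P_i ⊕ C_{i−1}), with C_{0} = IV.
C[1]: P[1] ⊕ 0x3F = 0x6D; E(K, 0x6D) = 0xB9.
C[2]: P[2] ⊕ 0xB9 = 0x46; E(K, 0x46) = 0x92.
C[3]: P[3] ⊕ 0x92 = 0x37; E(K, 0x37) = 0xE3.
C[4]: P[4] ⊕ 0xE3 = 0x3E; E(K, 0x3E) = 0xEA.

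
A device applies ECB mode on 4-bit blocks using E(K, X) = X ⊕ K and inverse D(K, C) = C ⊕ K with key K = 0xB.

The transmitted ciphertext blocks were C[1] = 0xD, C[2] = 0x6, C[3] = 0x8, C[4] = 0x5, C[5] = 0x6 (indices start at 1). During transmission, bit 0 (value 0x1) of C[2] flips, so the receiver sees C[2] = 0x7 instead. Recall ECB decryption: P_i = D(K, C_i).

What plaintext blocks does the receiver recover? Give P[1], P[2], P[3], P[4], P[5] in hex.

Only C[2] changed, to 0x7. In ECB, a change in C_i affects only P_i. Decrypting the received ciphertext:
P[1]: D(K, 0xD) = 0x6.
P[2]: D(K, 0x7) = 0xC.
P[3]: D(K, 0x8) = 0x3.
P[4]: D(K, 0x5) = 0xE.
P[5]: D(K, 0x6) = 0xD.
Blocks that differ from the original plaintext: P[2].

P[1] = 0x6, P[2] = 0xC, P[3] = 0x3, P[4] = 0xE, P[5] = 0xD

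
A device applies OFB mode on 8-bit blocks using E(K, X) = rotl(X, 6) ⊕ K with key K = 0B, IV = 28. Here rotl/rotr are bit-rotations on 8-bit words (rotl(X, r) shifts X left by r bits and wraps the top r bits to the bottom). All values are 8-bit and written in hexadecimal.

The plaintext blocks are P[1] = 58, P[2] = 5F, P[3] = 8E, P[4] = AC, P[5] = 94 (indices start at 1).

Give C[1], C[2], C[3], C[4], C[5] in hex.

C[1] = 59, C[2] = 14, C[3] = 57, C[4] = D1, C[5] = C0

OFB encryption: S_i = E(K, S_{i−1}) with S_{0} = IV; C_i = P_i ⊕ S_i.
C[1]: S = E(K, 28) = 01; 58 ⊕ 01 = 59.
C[2]: S = E(K, 01) = 4B; 5F ⊕ 4B = 14.
C[3]: S = E(K, 4B) = D9; 8E ⊕ D9 = 57.
C[4]: S = E(K, D9) = 7D; AC ⊕ 7D = D1.
C[5]: S = E(K, 7D) = 54; 94 ⊕ 54 = C0.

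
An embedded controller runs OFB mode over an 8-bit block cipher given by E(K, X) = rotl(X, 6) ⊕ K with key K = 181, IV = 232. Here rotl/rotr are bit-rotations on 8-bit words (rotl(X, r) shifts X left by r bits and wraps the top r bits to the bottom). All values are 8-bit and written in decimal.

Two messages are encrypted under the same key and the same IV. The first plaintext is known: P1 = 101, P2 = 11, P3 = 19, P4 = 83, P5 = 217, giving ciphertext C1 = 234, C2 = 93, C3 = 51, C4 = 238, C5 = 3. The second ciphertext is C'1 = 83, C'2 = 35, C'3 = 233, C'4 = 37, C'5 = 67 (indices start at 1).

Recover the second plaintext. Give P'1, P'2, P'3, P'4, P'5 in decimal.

In OFB with a reused IV, both messages share the same keystream S_i, so C_i ⊕ C'_i = P_i ⊕ P'_i and thus P'_i = P_i ⊕ C_i ⊕ C'_i.
P'1: 101 ⊕ 234 ⊕ 83 = 220.
P'2: 11 ⊕ 93 ⊕ 35 = 117.
P'3: 19 ⊕ 51 ⊕ 233 = 201.
P'4: 83 ⊕ 238 ⊕ 37 = 152.
P'5: 217 ⊕ 3 ⊕ 67 = 153.

P'1 = 220, P'2 = 117, P'3 = 201, P'4 = 152, P'5 = 153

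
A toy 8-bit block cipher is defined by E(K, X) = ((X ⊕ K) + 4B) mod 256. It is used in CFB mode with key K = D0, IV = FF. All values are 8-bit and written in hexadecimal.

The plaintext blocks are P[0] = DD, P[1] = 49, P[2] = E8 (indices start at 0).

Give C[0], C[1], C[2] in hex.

C[0] = A7, C[1] = 8B, C[2] = 4E

CFB encryption: C_i = P_i ⊕ E(K, C_{i−1}), with C_{−1} = IV.
C[0]: E(K, FF) = 7A; DD ⊕ 7A = A7.
C[1]: E(K, A7) = C2; 49 ⊕ C2 = 8B.
C[2]: E(K, 8B) = A6; E8 ⊕ A6 = 4E.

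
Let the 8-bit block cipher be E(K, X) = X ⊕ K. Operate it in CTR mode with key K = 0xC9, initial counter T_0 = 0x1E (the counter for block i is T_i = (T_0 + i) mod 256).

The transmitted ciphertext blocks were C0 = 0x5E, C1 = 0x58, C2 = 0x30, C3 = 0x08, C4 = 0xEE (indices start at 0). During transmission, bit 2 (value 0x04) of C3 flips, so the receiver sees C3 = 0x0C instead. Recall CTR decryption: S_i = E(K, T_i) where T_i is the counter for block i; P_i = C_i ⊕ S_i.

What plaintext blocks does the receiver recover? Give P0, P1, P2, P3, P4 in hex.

P0 = 0x89, P1 = 0x8E, P2 = 0xD9, P3 = 0xE4, P4 = 0x05

Only C3 changed, to 0x0C. In CTR, a change in C_i flips the same bit in P_i only; the keystream is unaffected. Decrypting the received ciphertext:
P0: T = 0x1E, S = E(K, T) = 0xD7; 0x5E ⊕ 0xD7 = 0x89.
P1: T = 0x1F, S = E(K, T) = 0xD6; 0x58 ⊕ 0xD6 = 0x8E.
P2: T = 0x20, S = E(K, T) = 0xE9; 0x30 ⊕ 0xE9 = 0xD9.
P3: T = 0x21, S = E(K, T) = 0xE8; 0x0C ⊕ 0xE8 = 0xE4.
P4: T = 0x22, S = E(K, T) = 0xEB; 0xEE ⊕ 0xEB = 0x05.
Blocks that differ from the original plaintext: P3.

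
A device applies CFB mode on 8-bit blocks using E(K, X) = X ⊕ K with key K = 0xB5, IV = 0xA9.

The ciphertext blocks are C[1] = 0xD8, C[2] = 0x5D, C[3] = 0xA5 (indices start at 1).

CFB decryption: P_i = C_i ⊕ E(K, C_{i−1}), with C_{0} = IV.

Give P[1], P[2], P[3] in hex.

P[1]: E(K, 0xA9) = 0x1C; 0xD8 ⊕ 0x1C = 0xC4.
P[2]: E(K, 0xD8) = 0x6D; 0x5D ⊕ 0x6D = 0x30.
P[3]: E(K, 0x5D) = 0xE8; 0xA5 ⊕ 0xE8 = 0x4D.

P[1] = 0xC4, P[2] = 0x30, P[3] = 0x4D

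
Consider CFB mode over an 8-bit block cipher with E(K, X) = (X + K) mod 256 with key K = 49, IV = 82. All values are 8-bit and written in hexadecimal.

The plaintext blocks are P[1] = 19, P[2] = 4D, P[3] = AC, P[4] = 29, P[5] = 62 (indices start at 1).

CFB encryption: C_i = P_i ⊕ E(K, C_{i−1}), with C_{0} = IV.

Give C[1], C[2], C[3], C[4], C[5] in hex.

C[1] = D2, C[2] = 56, C[3] = 33, C[4] = 55, C[5] = FC

C[1]: E(K, 82) = CB; 19 ⊕ CB = D2.
C[2]: E(K, D2) = 1B; 4D ⊕ 1B = 56.
C[3]: E(K, 56) = 9F; AC ⊕ 9F = 33.
C[4]: E(K, 33) = 7C; 29 ⊕ 7C = 55.
C[5]: E(K, 55) = 9E; 62 ⊕ 9E = FC.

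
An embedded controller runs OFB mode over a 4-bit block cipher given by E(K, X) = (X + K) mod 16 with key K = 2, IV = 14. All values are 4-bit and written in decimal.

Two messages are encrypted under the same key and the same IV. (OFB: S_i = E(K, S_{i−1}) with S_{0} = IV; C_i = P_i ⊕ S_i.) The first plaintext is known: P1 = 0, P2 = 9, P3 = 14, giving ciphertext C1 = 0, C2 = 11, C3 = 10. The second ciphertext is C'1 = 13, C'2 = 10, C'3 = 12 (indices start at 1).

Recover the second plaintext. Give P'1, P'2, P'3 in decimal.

P'1 = 13, P'2 = 8, P'3 = 8

In OFB with a reused IV, both messages share the same keystream S_i, so C_i ⊕ C'_i = P_i ⊕ P'_i and thus P'_i = P_i ⊕ C_i ⊕ C'_i.
P'1: 0 ⊕ 0 ⊕ 13 = 13.
P'2: 9 ⊕ 11 ⊕ 10 = 8.
P'3: 14 ⊕ 10 ⊕ 12 = 8.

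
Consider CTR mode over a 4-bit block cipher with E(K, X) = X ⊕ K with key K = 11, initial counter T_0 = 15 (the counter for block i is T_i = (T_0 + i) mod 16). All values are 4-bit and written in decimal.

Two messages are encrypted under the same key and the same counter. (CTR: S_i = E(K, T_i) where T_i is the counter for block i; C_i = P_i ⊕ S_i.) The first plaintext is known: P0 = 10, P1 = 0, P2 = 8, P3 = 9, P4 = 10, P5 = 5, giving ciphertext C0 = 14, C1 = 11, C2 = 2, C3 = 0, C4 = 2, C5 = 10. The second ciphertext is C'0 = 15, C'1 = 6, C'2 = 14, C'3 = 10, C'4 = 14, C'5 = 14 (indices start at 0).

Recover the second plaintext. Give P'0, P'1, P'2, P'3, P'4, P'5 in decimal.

In CTR with a reused counter, both messages share the same keystream S_i, so C_i ⊕ C'_i = P_i ⊕ P'_i and thus P'_i = P_i ⊕ C_i ⊕ C'_i.
P'0: 10 ⊕ 14 ⊕ 15 = 11.
P'1: 0 ⊕ 11 ⊕ 6 = 13.
P'2: 8 ⊕ 2 ⊕ 14 = 4.
P'3: 9 ⊕ 0 ⊕ 10 = 3.
P'4: 10 ⊕ 2 ⊕ 14 = 6.
P'5: 5 ⊕ 10 ⊕ 14 = 1.

P'0 = 11, P'1 = 13, P'2 = 4, P'3 = 3, P'4 = 6, P'5 = 1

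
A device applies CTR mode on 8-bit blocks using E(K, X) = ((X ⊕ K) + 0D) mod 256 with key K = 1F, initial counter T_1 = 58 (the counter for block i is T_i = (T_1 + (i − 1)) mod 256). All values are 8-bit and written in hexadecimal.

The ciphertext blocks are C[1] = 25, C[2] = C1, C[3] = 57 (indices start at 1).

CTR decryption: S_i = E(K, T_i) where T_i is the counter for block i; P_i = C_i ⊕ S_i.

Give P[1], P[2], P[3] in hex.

P[1]: T = 58, S = E(K, T) = 54; 25 ⊕ 54 = 71.
P[2]: T = 59, S = E(K, T) = 53; C1 ⊕ 53 = 92.
P[3]: T = 5A, S = E(K, T) = 52; 57 ⊕ 52 = 05.

P[1] = 71, P[2] = 92, P[3] = 05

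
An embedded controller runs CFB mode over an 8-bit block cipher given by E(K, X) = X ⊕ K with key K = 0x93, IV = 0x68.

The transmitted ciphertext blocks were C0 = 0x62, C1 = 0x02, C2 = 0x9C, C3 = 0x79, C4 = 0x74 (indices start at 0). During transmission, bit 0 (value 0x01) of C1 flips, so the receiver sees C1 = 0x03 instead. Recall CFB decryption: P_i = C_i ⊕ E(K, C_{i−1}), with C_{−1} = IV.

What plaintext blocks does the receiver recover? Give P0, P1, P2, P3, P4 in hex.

P0 = 0x99, P1 = 0xF2, P2 = 0x0C, P3 = 0x76, P4 = 0x9E

Only C1 changed, to 0x03. In CFB, a change in C_i flips the same bit in P_i and garbles P_{i+1}. Decrypting the received ciphertext:
P0: E(K, 0x68) = 0xFB; 0x62 ⊕ 0xFB = 0x99.
P1: E(K, 0x62) = 0xF1; 0x03 ⊕ 0xF1 = 0xF2.
P2: E(K, 0x03) = 0x90; 0x9C ⊕ 0x90 = 0x0C.
P3: E(K, 0x9C) = 0x0F; 0x79 ⊕ 0x0F = 0x76.
P4: E(K, 0x79) = 0xEA; 0x74 ⊕ 0xEA = 0x9E.
Blocks that differ from the original plaintext: P1, P2.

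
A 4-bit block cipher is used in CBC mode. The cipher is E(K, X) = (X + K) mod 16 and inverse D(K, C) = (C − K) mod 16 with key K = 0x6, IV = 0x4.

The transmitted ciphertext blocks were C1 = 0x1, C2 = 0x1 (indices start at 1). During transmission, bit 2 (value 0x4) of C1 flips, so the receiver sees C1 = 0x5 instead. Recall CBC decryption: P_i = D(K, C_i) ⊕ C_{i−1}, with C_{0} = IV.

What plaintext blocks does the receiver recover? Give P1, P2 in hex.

Only C1 changed, to 0x5. In CBC, a change in C_i garbles P_i and flips the same bit in P_{i+1}. Decrypting the received ciphertext:
P1: D(K, 0x5) = 0xF; 0xF ⊕ 0x4 = 0xB.
P2: D(K, 0x1) = 0xB; 0xB ⊕ 0x5 = 0xE.
Blocks that differ from the original plaintext: P1, P2.

P1 = 0xB, P2 = 0xE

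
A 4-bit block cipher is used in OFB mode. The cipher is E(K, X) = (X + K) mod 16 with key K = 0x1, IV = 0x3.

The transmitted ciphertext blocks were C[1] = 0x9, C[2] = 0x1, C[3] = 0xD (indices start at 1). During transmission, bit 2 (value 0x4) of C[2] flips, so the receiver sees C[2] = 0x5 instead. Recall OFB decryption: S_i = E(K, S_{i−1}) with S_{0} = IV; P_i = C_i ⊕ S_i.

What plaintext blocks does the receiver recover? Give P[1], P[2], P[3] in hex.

Only C[2] changed, to 0x5. In OFB, a change in C_i flips the same bit in P_i only; the keystream is unaffected. Decrypting the received ciphertext:
P[1]: S = E(K, 0x3) = 0x4; 0x9 ⊕ 0x4 = 0xD.
P[2]: S = E(K, 0x4) = 0x5; 0x5 ⊕ 0x5 = 0x0.
P[3]: S = E(K, 0x5) = 0x6; 0xD ⊕ 0x6 = 0xB.
Blocks that differ from the original plaintext: P[2].

P[1] = 0xD, P[2] = 0x0, P[3] = 0xB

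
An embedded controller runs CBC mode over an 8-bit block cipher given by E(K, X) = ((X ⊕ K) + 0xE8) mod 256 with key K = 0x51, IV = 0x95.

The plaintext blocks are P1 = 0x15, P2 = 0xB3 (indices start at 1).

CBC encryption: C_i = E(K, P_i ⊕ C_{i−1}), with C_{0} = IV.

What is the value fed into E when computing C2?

0x0A

C1: P1 ⊕ 0x95 = 0x80; E(K, 0x80) = 0xB9.
C2: P2 ⊕ 0xB9 = 0x0A; E(K, 0x0A) = 0x43.
So the input to E for block 2 is 0x0A.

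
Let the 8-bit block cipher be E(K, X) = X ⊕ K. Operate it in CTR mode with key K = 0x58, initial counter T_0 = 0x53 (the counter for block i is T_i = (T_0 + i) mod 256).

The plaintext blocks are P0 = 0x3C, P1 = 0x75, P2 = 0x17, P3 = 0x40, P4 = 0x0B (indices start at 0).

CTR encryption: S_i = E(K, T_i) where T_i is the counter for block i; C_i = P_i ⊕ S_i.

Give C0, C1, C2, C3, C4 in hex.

C0 = 0x37, C1 = 0x79, C2 = 0x1A, C3 = 0x4E, C4 = 0x04

C0: T = 0x53, S = E(K, T) = 0x0B; 0x3C ⊕ 0x0B = 0x37.
C1: T = 0x54, S = E(K, T) = 0x0C; 0x75 ⊕ 0x0C = 0x79.
C2: T = 0x55, S = E(K, T) = 0x0D; 0x17 ⊕ 0x0D = 0x1A.
C3: T = 0x56, S = E(K, T) = 0x0E; 0x40 ⊕ 0x0E = 0x4E.
C4: T = 0x57, S = E(K, T) = 0x0F; 0x0B ⊕ 0x0F = 0x04.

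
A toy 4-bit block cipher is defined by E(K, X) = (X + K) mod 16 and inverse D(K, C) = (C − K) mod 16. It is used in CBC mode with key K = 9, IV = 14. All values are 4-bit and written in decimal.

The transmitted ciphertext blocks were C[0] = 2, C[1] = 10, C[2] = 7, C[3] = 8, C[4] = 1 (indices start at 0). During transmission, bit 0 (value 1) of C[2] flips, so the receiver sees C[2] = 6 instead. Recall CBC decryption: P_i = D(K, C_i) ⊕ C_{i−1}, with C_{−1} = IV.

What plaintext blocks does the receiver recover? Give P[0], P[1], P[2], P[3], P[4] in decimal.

P[0] = 7, P[1] = 3, P[2] = 7, P[3] = 9, P[4] = 0

Only C[2] changed, to 6. In CBC, a change in C_i garbles P_i and flips the same bit in P_{i+1}. Decrypting the received ciphertext:
P[0]: D(K, 2) = 9; 9 ⊕ 14 = 7.
P[1]: D(K, 10) = 1; 1 ⊕ 2 = 3.
P[2]: D(K, 6) = 13; 13 ⊕ 10 = 7.
P[3]: D(K, 8) = 15; 15 ⊕ 6 = 9.
P[4]: D(K, 1) = 8; 8 ⊕ 8 = 0.
Blocks that differ from the original plaintext: P[2], P[3].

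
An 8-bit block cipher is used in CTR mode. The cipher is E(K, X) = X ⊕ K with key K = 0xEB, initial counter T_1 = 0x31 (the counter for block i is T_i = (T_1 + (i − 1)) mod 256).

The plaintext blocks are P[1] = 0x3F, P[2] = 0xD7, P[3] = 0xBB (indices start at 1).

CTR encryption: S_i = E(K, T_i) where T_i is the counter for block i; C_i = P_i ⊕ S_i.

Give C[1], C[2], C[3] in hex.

C[1] = 0xE5, C[2] = 0x0E, C[3] = 0x63

C[1]: T = 0x31, S = E(K, T) = 0xDA; 0x3F ⊕ 0xDA = 0xE5.
C[2]: T = 0x32, S = E(K, T) = 0xD9; 0xD7 ⊕ 0xD9 = 0x0E.
C[3]: T = 0x33, S = E(K, T) = 0xD8; 0xBB ⊕ 0xD8 = 0x63.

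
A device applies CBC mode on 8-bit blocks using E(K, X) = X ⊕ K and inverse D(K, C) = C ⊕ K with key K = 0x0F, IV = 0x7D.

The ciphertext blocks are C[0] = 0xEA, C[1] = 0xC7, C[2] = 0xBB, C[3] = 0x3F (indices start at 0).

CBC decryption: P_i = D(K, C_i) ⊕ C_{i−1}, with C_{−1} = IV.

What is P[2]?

P[2] = 0x73

P[2]: D(K, 0xBB) = 0xB4; 0xB4 ⊕ 0xC7 = 0x73.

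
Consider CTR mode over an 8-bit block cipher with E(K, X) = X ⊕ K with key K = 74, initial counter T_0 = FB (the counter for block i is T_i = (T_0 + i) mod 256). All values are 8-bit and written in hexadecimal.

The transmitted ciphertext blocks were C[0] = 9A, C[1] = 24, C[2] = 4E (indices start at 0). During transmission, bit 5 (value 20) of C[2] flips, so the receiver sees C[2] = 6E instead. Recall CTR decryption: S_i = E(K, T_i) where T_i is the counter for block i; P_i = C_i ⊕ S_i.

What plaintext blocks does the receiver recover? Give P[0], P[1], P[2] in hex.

Only C[2] changed, to 6E. In CTR, a change in C_i flips the same bit in P_i only; the keystream is unaffected. Decrypting the received ciphertext:
P[0]: T = FB, S = E(K, T) = 8F; 9A ⊕ 8F = 15.
P[1]: T = FC, S = E(K, T) = 88; 24 ⊕ 88 = AC.
P[2]: T = FD, S = E(K, T) = 89; 6E ⊕ 89 = E7.
Blocks that differ from the original plaintext: P[2].

P[0] = 15, P[1] = AC, P[2] = E7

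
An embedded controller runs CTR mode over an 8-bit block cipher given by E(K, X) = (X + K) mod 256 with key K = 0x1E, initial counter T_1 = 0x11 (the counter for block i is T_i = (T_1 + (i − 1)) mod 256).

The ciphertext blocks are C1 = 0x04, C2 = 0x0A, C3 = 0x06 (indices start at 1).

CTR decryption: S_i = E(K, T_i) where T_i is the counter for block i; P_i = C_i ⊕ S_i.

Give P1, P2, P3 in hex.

P1 = 0x2B, P2 = 0x3A, P3 = 0x37

P1: T = 0x11, S = E(K, T) = 0x2F; 0x04 ⊕ 0x2F = 0x2B.
P2: T = 0x12, S = E(K, T) = 0x30; 0x0A ⊕ 0x30 = 0x3A.
P3: T = 0x13, S = E(K, T) = 0x31; 0x06 ⊕ 0x31 = 0x37.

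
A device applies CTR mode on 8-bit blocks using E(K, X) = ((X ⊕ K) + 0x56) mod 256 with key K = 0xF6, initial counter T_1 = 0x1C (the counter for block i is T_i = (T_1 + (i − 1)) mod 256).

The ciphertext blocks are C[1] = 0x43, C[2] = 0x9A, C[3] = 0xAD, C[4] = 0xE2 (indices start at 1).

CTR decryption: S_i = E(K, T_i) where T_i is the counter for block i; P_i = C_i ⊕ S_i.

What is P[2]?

P[2]: T = 0x1D, S = E(K, T) = 0x41; 0x9A ⊕ 0x41 = 0xDB.

P[2] = 0xDB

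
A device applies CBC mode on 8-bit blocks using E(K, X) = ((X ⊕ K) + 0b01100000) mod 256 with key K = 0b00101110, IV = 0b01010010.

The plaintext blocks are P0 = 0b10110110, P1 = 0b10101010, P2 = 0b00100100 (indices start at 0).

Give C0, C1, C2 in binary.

CBC encryption: C_i = E(K, P_i ⊕ C_{i−1}), with C_{−1} = IV.
C0: P0 ⊕ 0b01010010 = 0b11100100; E(K, 0b11100100) = 0b00101010.
C1: P1 ⊕ 0b00101010 = 0b10000000; E(K, 0b10000000) = 0b00001110.
C2: P2 ⊕ 0b00001110 = 0b00101010; E(K, 0b00101010) = 0b01100100.

C0 = 0b00101010, C1 = 0b00001110, C2 = 0b01100100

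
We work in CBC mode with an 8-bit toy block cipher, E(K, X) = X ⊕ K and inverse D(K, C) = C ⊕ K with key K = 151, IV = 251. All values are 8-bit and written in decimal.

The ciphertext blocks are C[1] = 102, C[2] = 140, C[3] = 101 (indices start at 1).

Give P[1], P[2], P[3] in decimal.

P[1] = 10, P[2] = 125, P[3] = 126

CBC decryption: P_i = D(K, C_i) ⊕ C_{i−1}, with C_{0} = IV.
P[1]: D(K, 102) = 241; 241 ⊕ 251 = 10.
P[2]: D(K, 140) = 27; 27 ⊕ 102 = 125.
P[3]: D(K, 101) = 242; 242 ⊕ 140 = 126.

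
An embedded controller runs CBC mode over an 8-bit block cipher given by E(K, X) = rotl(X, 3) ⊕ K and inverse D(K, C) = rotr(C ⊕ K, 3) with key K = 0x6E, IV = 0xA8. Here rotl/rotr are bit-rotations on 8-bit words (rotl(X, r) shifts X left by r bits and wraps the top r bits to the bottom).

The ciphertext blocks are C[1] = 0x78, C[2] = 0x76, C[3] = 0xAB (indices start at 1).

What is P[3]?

CBC decryption: P_i = D(K, C_i) ⊕ C_{i−1}, with C_{0} = IV.
P[3]: D(K, 0xAB) = 0xB8; 0xB8 ⊕ 0x76 = 0xCE.

P[3] = 0xCE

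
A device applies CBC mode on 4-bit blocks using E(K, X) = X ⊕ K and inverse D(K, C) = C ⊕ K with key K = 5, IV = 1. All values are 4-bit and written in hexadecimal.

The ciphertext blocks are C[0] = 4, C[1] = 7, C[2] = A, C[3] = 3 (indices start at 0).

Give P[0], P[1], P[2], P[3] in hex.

P[0] = 0, P[1] = 6, P[2] = 8, P[3] = C

CBC decryption: P_i = D(K, C_i) ⊕ C_{i−1}, with C_{−1} = IV.
P[0]: D(K, 4) = 1; 1 ⊕ 1 = 0.
P[1]: D(K, 7) = 2; 2 ⊕ 4 = 6.
P[2]: D(K, A) = F; F ⊕ 7 = 8.
P[3]: D(K, 3) = 6; 6 ⊕ A = C.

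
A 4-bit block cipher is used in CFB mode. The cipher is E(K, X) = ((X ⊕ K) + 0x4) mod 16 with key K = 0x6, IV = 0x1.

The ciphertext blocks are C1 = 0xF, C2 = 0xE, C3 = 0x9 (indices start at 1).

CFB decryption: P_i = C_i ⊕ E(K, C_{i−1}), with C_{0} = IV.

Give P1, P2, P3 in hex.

P1 = 0x4, P2 = 0x3, P3 = 0x5

P1: E(K, 0x1) = 0xB; 0xF ⊕ 0xB = 0x4.
P2: E(K, 0xF) = 0xD; 0xE ⊕ 0xD = 0x3.
P3: E(K, 0xE) = 0xC; 0x9 ⊕ 0xC = 0x5.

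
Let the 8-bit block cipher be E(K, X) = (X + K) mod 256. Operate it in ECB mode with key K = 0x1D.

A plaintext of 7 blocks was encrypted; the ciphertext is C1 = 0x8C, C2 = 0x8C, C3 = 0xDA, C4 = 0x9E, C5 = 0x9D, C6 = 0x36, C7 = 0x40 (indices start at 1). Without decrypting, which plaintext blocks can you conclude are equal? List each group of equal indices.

P1 = P2

ECB encrypts each block independently with the same key, so equal ciphertext blocks imply equal plaintext blocks.
C1 = C2 = 0x8C, so P1 = P2.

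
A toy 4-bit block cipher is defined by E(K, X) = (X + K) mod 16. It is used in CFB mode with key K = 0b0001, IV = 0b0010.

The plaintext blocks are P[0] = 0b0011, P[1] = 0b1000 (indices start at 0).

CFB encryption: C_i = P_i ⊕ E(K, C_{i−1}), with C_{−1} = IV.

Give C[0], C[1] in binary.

C[0] = 0b0000, C[1] = 0b1001

C[0]: E(K, 0b0010) = 0b0011; 0b0011 ⊕ 0b0011 = 0b0000.
C[1]: E(K, 0b0000) = 0b0001; 0b1000 ⊕ 0b0001 = 0b1001.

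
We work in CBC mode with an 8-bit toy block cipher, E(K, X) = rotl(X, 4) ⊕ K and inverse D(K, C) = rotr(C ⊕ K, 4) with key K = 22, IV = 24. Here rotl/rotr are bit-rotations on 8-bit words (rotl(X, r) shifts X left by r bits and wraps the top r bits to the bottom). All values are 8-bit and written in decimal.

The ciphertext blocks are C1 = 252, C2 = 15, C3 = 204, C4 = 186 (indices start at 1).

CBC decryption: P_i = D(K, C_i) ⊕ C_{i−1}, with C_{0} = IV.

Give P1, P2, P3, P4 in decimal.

P1 = 182, P2 = 109, P3 = 162, P4 = 6

P1: D(K, 252) = 174; 174 ⊕ 24 = 182.
P2: D(K, 15) = 145; 145 ⊕ 252 = 109.
P3: D(K, 204) = 173; 173 ⊕ 15 = 162.
P4: D(K, 186) = 202; 202 ⊕ 204 = 6.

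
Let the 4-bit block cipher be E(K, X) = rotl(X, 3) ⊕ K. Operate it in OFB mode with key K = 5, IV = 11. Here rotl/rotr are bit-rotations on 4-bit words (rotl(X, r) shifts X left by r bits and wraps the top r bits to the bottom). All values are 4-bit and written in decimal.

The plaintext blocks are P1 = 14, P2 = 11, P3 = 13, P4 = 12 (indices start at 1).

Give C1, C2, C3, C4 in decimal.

OFB encryption: S_i = E(K, S_{i−1}) with S_{0} = IV; C_i = P_i ⊕ S_i.
C1: S = E(K, 11) = 8; 14 ⊕ 8 = 6.
C2: S = E(K, 8) = 1; 11 ⊕ 1 = 10.
C3: S = E(K, 1) = 13; 13 ⊕ 13 = 0.
C4: S = E(K, 13) = 11; 12 ⊕ 11 = 7.

C1 = 6, C2 = 10, C3 = 0, C4 = 7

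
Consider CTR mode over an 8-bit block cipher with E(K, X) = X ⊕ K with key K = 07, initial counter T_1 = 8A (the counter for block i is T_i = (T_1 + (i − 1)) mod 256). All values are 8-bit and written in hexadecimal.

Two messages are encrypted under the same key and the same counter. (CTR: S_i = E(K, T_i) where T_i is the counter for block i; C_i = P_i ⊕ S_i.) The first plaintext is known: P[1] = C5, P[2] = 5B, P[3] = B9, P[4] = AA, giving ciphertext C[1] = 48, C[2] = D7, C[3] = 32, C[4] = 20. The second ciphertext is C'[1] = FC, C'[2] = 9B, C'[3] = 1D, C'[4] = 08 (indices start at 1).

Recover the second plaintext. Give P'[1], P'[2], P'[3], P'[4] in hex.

In CTR with a reused counter, both messages share the same keystream S_i, so C_i ⊕ C'_i = P_i ⊕ P'_i and thus P'_i = P_i ⊕ C_i ⊕ C'_i.
P'[1]: C5 ⊕ 48 ⊕ FC = 71.
P'[2]: 5B ⊕ D7 ⊕ 9B = 17.
P'[3]: B9 ⊕ 32 ⊕ 1D = 96.
P'[4]: AA ⊕ 20 ⊕ 08 = 82.

P'[1] = 71, P'[2] = 17, P'[3] = 96, P'[4] = 82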